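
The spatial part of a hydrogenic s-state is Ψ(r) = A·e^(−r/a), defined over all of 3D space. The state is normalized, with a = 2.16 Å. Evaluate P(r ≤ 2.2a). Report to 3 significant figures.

P = ∫ |Ψ|² 4πr² dr over r ≤ 2.2a.
The full normalization integral is A²·[π·a^3] = 1, fixing A².
Let u = r/a; then A², 4π and the length scale all cancel, so P = ∫_{0}^{2.2} u^2·e^(-2·u) du ÷ ∫_{0}^{∞} u^2·e^(-2·u) du.
An antiderivative of u^2·e^(-2·u) is -(2·u^2 + 2·u + 1)·e^(-2·u)/4; evaluating from 0 to 2.2 gives 1/4 - 377·e^(-22/5)/100, while the full integral is 1/4.
Taking the ratio yields P = 0.8149.

P ≈ 0.815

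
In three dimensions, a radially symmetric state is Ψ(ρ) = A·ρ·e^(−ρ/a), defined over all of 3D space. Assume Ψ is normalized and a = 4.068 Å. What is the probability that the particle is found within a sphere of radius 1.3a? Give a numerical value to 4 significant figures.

P = ∫ |Ψ|² 4πρ² dρ over ρ ≤ 1.3a.
A² is fixed by ∫₀^∞ 4πρ²|Ψ|² dρ = 1, i.e. A² = (3·π·a^5)^(−1).
Let u = ρ/a; then A², 4π and the length scale all cancel, so P = ∫_{0}^{1.3} u^4·e^(-2·u) du ÷ ∫_{0}^{∞} u^4·e^(-2·u) du.
An antiderivative of u^4·e^(-2·u) is -(u^4/2 + u^3 + 3·u^2/2 + 3·u/2 + 3/4)·e^(-2·u); evaluating from 0 to 1.3 gives ≈ 0.0919324, while the full integral is 3/4.
The region integral divided by the full integral gives P = 0.12258.

P ≈ 0.1226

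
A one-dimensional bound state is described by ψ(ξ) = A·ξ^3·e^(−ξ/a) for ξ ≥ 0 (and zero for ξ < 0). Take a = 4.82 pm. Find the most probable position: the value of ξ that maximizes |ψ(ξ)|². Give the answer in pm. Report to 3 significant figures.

ξ ≈ 14.5 pm

Set d/dξ [|ψ(ξ)|²] = 0 and solve for ξ > 0.
This gives ξ = 3·a.
With a = 4.82, the most probable position is 14.46 pm.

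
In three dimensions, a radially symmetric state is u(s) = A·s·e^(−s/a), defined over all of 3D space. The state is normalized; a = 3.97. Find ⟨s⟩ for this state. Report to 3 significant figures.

⟨s⟩ = ∫ s |u|² 4πs² ds over the full domain.
The ratio of the moment integral to the normalization integral gives ⟨s⟩ = 5·a/2.
Putting a = 3.97 gives 9.925.

⟨s⟩ ≈ 9.93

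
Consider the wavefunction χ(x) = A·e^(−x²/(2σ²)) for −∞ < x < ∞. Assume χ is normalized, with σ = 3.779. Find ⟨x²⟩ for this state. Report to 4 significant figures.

⟨x^2⟩ ≈ 7.140

By definition ⟨x²⟩ = ∫ x^2 |χ(x)|² dx.
Using the Gaussian integral ∫_{−∞}^{∞} e^(−αx²) dx = √(π/α), evaluating both integrals, ⟨x²⟩ = σ^2/2.
With σ = 3.779, ⟨x^2⟩ = 7.1404.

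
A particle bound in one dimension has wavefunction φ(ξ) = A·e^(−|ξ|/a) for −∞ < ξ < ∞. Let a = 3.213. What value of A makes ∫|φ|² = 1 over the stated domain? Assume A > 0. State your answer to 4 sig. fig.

Normalization requires ∫|φ|² dξ = 1, integrated from −∞ to ∞.
With ∫₀^∞ ξ^0 e^(−αξ) dξ = 0!/α^1, carrying out the integral gives A² · a.
With a = 3.213: A² = 0.31124 and A = 0.55788.

A ≈ 0.5579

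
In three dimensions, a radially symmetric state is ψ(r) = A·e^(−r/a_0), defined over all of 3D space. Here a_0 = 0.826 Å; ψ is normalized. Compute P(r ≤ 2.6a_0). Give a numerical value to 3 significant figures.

P ≈ 0.891

P = ∫ |ψ|² 4πr² dr over r ≤ 2.6a_0.
Normalization gives A² = 1/(π·a_0^3).
In terms of u = r/a_0 (A², 4π and the length scale all cancel between numerator and denominator), P = [∫_{0}^{2.6} u^2·e^(-2·u) du] / [∫_{0}^{∞} u^2·e^(-2·u) du].
An antiderivative of u^2·e^(-2·u) is -(2·u^2 + 2·u + 1)·e^(-2·u)/4; evaluating from 0 to 2.6 gives 1/4 - 493·e^(-26/5)/100, while the full integral is 1/4.
The region integral divided by the full integral gives P = 0.8912.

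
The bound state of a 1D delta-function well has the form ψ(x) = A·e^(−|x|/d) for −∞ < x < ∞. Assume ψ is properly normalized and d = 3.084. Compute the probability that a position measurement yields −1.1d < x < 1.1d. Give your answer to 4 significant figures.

P ≈ 0.8892

|ψ|² is the probability density, so P = ∫_{−1.1d}^{1.1d} |ψ|² dx.
The normalization integral ∫|ψ|²dx over the whole domain equals d·A², and A² cancels in the ratio.
By symmetry take twice the x ≥ 0 contribution in numerator and denominator; the 2's cancel. In terms of u = x/d (A² and the length scale cancel between numerator and denominator), P = [∫_{0}^{1.1} e^(-2·u) du] / [∫_{0}^{∞} e^(-2·u) du].
Using ∫ e^(-2·u) du = -e^(-2·u)/2, the numerator is 1/2 - e^(-11/5)/2 and the denominator is 1/2.
The result is P = 0.88920.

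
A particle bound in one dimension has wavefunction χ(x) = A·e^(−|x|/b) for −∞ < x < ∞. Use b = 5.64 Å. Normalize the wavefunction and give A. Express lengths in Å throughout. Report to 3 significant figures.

Require ∫ |χ|² dx = 1 over the whole domain.
Recall ∫₀^∞ x^m e^(−x/β) dx = m!·β^(m+1), the integral (without the A² prefactor) comes out to b.
Substituting b = 5.64 gives A² = 0.1773, so A = 0.4211.

A ≈ 0.421 Å^(-1/2)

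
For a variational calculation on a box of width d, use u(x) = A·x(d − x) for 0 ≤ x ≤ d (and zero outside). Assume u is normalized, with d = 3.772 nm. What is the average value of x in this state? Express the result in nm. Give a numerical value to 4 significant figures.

⟨x⟩ ≈ 1.886 nm

The expectation value is the |u|²-weighted average of x: ∫ x|u|² dx.
Since the A² factors cancel between numerator and denominator, ⟨x⟩ = d/2.
Putting d = 3.772 gives 1.8860.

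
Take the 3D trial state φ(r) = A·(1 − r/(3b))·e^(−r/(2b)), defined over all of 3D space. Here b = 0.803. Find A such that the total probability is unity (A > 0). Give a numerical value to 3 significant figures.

A ≈ 0.480

Require ∫ |φ|² 4πr² dr = 1 over the whole domain.
In 3D with spherical symmetry the volume element is 4πr² dr.
Using ∫₀^∞ rⁿ e^(−αr) dr = n!/αⁿ⁺¹, ∫|φ|² 4πr² dr = A²·(8·π·b^3/3).
Hence A² = 1/[8·π·b^3/3].
Substituting b = 0.803 gives A² = 0.2305, so A = 0.4801.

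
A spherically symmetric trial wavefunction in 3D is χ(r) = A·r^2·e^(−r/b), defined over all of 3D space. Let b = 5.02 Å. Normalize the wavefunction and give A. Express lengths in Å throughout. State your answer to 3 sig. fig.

A ≈ 0.000420 Å^(-7/2)

Require ∫ |χ|² 4πr² dr = 1 over the whole domain.
The angular integral contributes 4π, leaving ∫₀^∞ r²|χ|² dr.
Using ∫₀^∞ rⁿ e^(−αr) dr = n!/αⁿ⁺¹, ∫|χ|² 4πr² dr = A²·(45·π·b^7/2).
Plugging in b = 5.02 yields A = 0.0004196.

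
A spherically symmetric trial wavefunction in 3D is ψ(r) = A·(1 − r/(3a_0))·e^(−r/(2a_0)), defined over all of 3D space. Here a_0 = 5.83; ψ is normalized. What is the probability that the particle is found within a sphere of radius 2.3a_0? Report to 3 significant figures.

P = ∫ |ψ|² 4πr² dr over r ≤ 2.3a_0.
Normalization gives A² = 1/(8·π·a_0^3/3).
Substituting u = r/a_0, A², 4π and the length scale all cancel in the ratio: P = ∫_{0}^{2.3} u^2·(1 - u/3)^2·e^(-u) du / ∫_{0}^{∞} u^2·(1 - u/3)^2·e^(-u) du.
Using ∫ u^2·(1 - u/3)^2·e^(-u) du = (-u^4 + 2·u^3 - 3·u^2 - 6·u - 6)·e^(-u)/9, the numerator is ≈ 0.22865 and the denominator is 2/3.
This evaluates to P = 0.3430.

P ≈ 0.343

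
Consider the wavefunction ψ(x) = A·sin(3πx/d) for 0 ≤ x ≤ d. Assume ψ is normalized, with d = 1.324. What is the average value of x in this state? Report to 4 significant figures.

The expectation value is the |ψ|²-weighted average of x: ∫ x|ψ|² dx.
Using sin²θ = (1 − cos 2θ)/2, since the A² factors cancel between numerator and denominator, ⟨x⟩ = d/2.
With d = 1.324, ⟨x⟩ = 0.66200.

⟨x⟩ ≈ 0.6620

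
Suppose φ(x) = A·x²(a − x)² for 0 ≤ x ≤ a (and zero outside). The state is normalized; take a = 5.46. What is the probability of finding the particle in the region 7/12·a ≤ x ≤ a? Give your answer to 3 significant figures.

P ≈ 0.302

P = ∫_{7/12·a}^{a} |φ(x)|² dx.
With A² fixed by ∫|φ|² = 1, i.e. A² = (a^9/630)^(−1), substitute and integrate.
In terms of u = x/a (A² and the length scale cancel between numerator and denominator), P = [∫_{7/12}^{1} u^4·(1 - u)^4 du] / [∫_{0}^{1} u^4·(1 - u)^4 du].
Using ∫ u^4·(1 - u)^4 du = u^5·(70·u^4 - 315·u^3 + 540·u^2 - 420·u + 126)/630, the numerator is ≈ 0.00047989 and the denominator is 1/630.
This works out to P = 0.3023.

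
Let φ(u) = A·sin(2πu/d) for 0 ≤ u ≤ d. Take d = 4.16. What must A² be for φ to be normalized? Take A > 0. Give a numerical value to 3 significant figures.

A^2 ≈ 0.481

Normalization requires ∫|φ|² du = 1, integrated from 0 to d.
With ∫₀^d sin²(nπu/d) du = d/2, with φ = A·sin(2πu/d), the integral evaluates to A²·[d/2].
With d = 4.16: A² = 0.4808 and A = 0.6934.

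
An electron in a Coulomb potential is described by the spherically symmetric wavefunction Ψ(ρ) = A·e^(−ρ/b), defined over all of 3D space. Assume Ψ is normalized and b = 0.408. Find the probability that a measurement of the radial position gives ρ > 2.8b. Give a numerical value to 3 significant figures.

P ≈ 0.0824

P = ∫ |Ψ|² 4πρ² dρ over ρ > 2.8b.
A² is fixed by ∫₀^∞ 4πρ²|Ψ|² dρ = 1, i.e. A² = (π·b^3)^(−1).
In terms of u = ρ/b (A², 4π and the length scale all cancel between numerator and denominator), P = [∫_{2.8}^{∞} u^2·e^(-2·u) du] / [∫_{0}^{∞} u^2·e^(-2·u) du].
Using ∫ u^2·e^(-2·u) du = -(2·u^2 + 2·u + 1)·e^(-2·u)/4, the numerator is 557·e^(-28/5)/100 and the denominator is 1/4.
Taking the ratio yields P = 0.08239.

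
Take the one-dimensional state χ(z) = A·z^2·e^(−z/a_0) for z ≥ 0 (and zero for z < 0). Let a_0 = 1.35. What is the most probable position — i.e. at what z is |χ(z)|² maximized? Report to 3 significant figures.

z ≈ 2.70

The maximum of |χ(z)|² occurs where its derivative vanishes.
Solving yields z = 2·a_0.
With a_0 = 1.35, the most probable position is 2.700.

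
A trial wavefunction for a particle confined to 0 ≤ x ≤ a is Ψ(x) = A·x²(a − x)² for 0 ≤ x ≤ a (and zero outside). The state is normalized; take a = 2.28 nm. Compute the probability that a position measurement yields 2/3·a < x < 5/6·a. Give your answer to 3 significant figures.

The probability is P = ∫ |Ψ|² dx over [2/3·a, 5/6·a].
The normalization integral ∫|Ψ|²dx over the whole domain equals a^9/630·A², and A² cancels in the ratio.
Let u = x/a; then A² and the length scale cancel, so P = ∫_{2/3}^{5/6} u^4·(1 - u)^4 du ÷ ∫_{0}^{1} u^4·(1 - u)^4 du.
With ∫ u^4·(1 - u)^4 du = u^5·(70·u^4 - 315·u^3 + 540·u^2 - 420·u + 126)/630 + C, the region integral is ≈ 0.00021571 and the full one is 1/630.
This works out to P = 0.1359.

P ≈ 0.136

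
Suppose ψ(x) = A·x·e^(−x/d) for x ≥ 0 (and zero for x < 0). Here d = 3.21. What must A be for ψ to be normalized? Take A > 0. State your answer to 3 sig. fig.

We need A² ∫|f|² dx = 1, taking the integral from 0 to ∞.
Recall ∫₀^∞ x^m e^(−x/β) dx = m!·β^(m+1), ∫|ψ|² dx = A²·(d^3/4).
With d = 3.21: A² = 0.1209 and A = 0.3478.

A ≈ 0.348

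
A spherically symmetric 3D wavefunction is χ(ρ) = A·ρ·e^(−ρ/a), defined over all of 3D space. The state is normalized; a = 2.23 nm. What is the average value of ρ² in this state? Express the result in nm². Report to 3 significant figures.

The expectation value is the |χ|²-weighted average of ρ^2: ∫ ρ^2|χ|² 4πρ² dρ.
Since the A² factors cancel between numerator and denominator, ⟨ρ²⟩ = 15·a^2/2.
With a = 2.23, ⟨ρ^2⟩ = 37.30.

⟨ρ^2⟩ ≈ 37.3 nm^2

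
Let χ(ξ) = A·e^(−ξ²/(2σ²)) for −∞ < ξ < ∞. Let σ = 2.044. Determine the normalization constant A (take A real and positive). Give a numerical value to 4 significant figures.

A ≈ 0.5254

Normalization requires ∫|χ|² dξ = 1, integrated from −∞ to ∞.
∫|χ|² dξ = A²·(√(π)·σ).
Hence A² = 1/[√(π)·σ].
With σ = 2.044: A² = 0.27602 and A = 0.52538.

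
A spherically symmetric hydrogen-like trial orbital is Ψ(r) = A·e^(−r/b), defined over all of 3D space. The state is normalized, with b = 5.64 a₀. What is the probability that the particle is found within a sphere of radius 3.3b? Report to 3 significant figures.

Integrate the radial probability density 4πr²|Ψ|² over r ≤ 3.3b.
A² is fixed by ∫₀^∞ 4πr²|Ψ|² dr = 1, i.e. A² = (π·b^3)^(−1).
In terms of u = r/b (A², 4π and the length scale all cancel between numerator and denominator), P = [∫_{0}^{3.3} u^2·e^(-2·u) du] / [∫_{0}^{∞} u^2·e^(-2·u) du].
With ∫ u^2·e^(-2·u) du = -(2·u^2 + 2·u + 1)·e^(-2·u)/4 + C, the region integral is 1/4 - 1469·e^(-33/5)/200 and the full one is 1/4.
The region integral divided by the full integral gives P = 0.9600.

P ≈ 0.960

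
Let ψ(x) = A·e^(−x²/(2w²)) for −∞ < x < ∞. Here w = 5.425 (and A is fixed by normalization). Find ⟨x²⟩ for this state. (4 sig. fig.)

⟨x^2⟩ ≈ 14.72

The expectation value is the |ψ|²-weighted average of x^2: ∫ x^2|ψ|² dx.
With ∫_{−∞}^{∞} x^(2m) e^(−αx²) dx = (2m−1)!!·√π / (2^m α^(m+1/2)), the ratio of the moment integral to the normalization integral gives ⟨x²⟩ = w^2/2.
Putting w = 5.425 gives 14.715.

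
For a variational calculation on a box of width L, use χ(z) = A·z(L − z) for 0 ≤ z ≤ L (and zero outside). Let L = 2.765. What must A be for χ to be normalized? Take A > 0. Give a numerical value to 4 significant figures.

The normalization condition is ∫|χ|² dz = 1 from 0 to L.
Carrying out the integral gives A² · L^5/30.
Hence A² = 1/[L^5/30].
Substituting L = 2.765 gives A² = 0.18563, so A = 0.43085.

A ≈ 0.4308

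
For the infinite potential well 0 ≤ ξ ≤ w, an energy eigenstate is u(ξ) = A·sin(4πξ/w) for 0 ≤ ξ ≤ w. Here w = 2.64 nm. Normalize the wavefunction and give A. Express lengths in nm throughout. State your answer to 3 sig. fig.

The normalization condition is ∫|u|² dξ = 1 from 0 to w.
Using sin²θ = (1 − cos 2θ)/2, with u = A·sin(4πξ/w), the integral evaluates to A²·[w/2].
Plugging in w = 2.64 yields A = 0.8704.

A ≈ 0.870 nm^(-1/2)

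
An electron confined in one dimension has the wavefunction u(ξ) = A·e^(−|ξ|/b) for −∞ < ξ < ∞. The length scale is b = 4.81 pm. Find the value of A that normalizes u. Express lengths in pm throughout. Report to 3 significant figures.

We need A² ∫|f|² dξ = 1, taking the integral from −∞ to ∞.
The integral (without the A² prefactor) comes out to b.
So A² = (b)^(−1).
Substituting b = 4.81 gives A² = 0.2079, so A = 0.4560.

A ≈ 0.456 pm^(-1/2)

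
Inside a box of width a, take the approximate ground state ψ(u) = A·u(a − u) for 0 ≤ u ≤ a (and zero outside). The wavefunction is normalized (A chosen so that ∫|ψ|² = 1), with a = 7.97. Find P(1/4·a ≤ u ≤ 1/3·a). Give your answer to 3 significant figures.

|ψ|² is the probability density, so P = ∫_{1/4·a}^{1/3·a} |ψ|² du.
With A² fixed by ∫|ψ|² = 1, i.e. A² = (a^5/30)^(−1), substitute and integrate.
In terms of t = u/a (A² and the length scale cancel between numerator and denominator), P = [∫_{1/4}^{1/3} t^2·(1 - t)^2 dt] / [∫_{0}^{1} t^2·(1 - t)^2 dt].
With ∫ t^2·(1 - t)^2 dt = t^3·(6·t^2 - 15·t + 10)/30 + C, the region integral is ≈ 0.0035454 and the full one is 1/30.
Taking the ratio, P = 0.1064.

P ≈ 0.106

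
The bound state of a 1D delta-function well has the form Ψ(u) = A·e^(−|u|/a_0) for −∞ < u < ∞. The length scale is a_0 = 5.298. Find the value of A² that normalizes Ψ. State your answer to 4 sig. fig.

Require ∫ |Ψ|² du = 1 over the whole domain.
Recall ∫₀^∞ u^m e^(−u/β) du = m!·β^(m+1), the integral (without the A² prefactor) comes out to a_0.
So A² = (a_0)^(−1).
Plugging in a_0 = 5.298 yields A = 0.43445.

A^2 ≈ 0.1888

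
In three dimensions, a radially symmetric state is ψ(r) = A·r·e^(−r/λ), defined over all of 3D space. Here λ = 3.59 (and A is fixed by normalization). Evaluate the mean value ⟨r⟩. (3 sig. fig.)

The expectation value is the |ψ|²-weighted average of r: ∫ r|ψ|² 4πr² dr.
With ∫₀^∞ r^5 e^(−αr) dr = 5!/α^6, since the A² factors cancel between numerator and denominator, ⟨r⟩ = 5·λ/2.
With λ = 3.59, ⟨r⟩ = 8.975.

⟨r⟩ ≈ 8.98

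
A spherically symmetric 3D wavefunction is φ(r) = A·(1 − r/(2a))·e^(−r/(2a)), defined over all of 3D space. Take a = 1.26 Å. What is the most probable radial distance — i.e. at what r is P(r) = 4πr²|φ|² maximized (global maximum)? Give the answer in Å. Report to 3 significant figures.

Differentiate P(r) = 4πr²|φ|² with respect to r and set to zero.
Solving yields r = a·(√(5) + 3).
With a = 1.26, the most probable radial distance is 6.597 Å.

r ≈ 6.60 Å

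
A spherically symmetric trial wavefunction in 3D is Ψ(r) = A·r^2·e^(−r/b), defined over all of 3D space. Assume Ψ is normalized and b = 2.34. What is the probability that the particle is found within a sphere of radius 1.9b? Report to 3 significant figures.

P ≈ 0.0909

Integrate the radial probability density 4πr²|Ψ|² over r ≤ 1.9b.
A² is fixed by ∫₀^∞ 4πr²|Ψ|² dr = 1, i.e. A² = (45·π·b^7/2)^(−1).
Let u = r/b; then A², 4π and the length scale all cancel, so P = ∫_{0}^{1.9} u^6·e^(-2·u) du ÷ ∫_{0}^{∞} u^6·e^(-2·u) du.
An antiderivative of u^6·e^(-2·u) is -(4·u^6 + 12·u^5 + 30·u^4 + 60·u^3 + 90·u^2 + 90·u + 45)·e^(-2·u)/8; evaluating from 0 to 1.9 gives ≈ 0.51127, while the full integral is 45/8.
The region integral divided by the full integral gives P = 0.09089.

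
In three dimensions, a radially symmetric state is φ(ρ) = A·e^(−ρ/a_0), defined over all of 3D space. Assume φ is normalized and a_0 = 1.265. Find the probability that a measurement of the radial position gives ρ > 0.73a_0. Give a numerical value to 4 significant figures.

P ≈ 0.8188

With dV = 4πρ²dρ, the probability is ∫|φ|² dV over ρ > 0.73a_0.
Normalization gives A² = 1/(π·a_0^3).
Let u = ρ/a_0; then A², 4π and the length scale all cancel, so P = ∫_{0.73}^{∞} u^2·e^(-2·u) du ÷ ∫_{0}^{∞} u^2·e^(-2·u) du.
With ∫ u^2·e^(-2·u) du = -(2·u^2 + 2·u + 1)·e^(-2·u)/4 + C, the region integral is ≈ 0.204705 and the full one is 1/4.
The region integral divided by the full integral gives P = 0.81882.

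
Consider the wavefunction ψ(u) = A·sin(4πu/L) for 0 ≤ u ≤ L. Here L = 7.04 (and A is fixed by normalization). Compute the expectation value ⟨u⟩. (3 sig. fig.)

⟨u⟩ ≈ 3.52

By definition ⟨u⟩ = ∫ u |ψ(u)|² du.
With ∫₀^L sin²(nπu/L) du = L/2, since the A² factors cancel between numerator and denominator, ⟨u⟩ = L/2.
Putting L = 7.04 gives 3.520.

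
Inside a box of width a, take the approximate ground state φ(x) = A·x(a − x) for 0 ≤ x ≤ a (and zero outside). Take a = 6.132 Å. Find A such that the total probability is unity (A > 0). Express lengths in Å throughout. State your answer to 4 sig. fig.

Require ∫ |φ|² dx = 1 over the whole domain.
Expanding the polynomial and integrating term by term, carrying out the integral gives A² · a^5/30.
Substituting a = 6.132 gives A² = 0.0034603, so A = 0.058824.

A ≈ 0.05882 Å^(-5/2)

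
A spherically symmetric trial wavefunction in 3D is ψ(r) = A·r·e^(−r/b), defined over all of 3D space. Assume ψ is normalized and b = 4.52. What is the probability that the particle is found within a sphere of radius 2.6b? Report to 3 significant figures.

P ≈ 0.594

P = ∫ |ψ|² 4πr² dr over r ≤ 2.6b.
The full normalization integral is A²·[3·π·b^5] = 1, fixing A².
Let u = r/b; then A², 4π and the length scale all cancel, so P = ∫_{0}^{2.6} u^4·e^(-2·u) du ÷ ∫_{0}^{∞} u^4·e^(-2·u) du.
Using ∫ u^4·e^(-2·u) du = -(u^4/2 + u^3 + 3·u^2/2 + 3·u/2 + 3/4)·e^(-2·u), the numerator is ≈ 0.44540 and the denominator is 3/4.
This evaluates to P = 0.5939.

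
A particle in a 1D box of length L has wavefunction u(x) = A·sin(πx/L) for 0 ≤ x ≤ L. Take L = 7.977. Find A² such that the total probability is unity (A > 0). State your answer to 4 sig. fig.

The normalization condition is ∫|u|² dx = 1 from 0 to L.
The integral (without the A² prefactor) comes out to L/2.
Plugging in L = 7.977 yields A = 0.50072.

A^2 ≈ 0.2507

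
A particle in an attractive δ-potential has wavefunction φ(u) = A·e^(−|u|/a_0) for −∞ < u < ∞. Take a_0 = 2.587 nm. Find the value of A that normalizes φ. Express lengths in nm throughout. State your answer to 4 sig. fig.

We need A² ∫|f|² du = 1, taking the integral from −∞ to ∞.
Using ∫₀^∞ uⁿ e^(−αu) du = n!/αⁿ⁺¹, ∫|φ|² du = A²·(a_0).
Hence A² = 1/[a_0].
With a_0 = 2.587: A² = 0.38655 and A = 0.62173.

A ≈ 0.6217 nm^(-1/2)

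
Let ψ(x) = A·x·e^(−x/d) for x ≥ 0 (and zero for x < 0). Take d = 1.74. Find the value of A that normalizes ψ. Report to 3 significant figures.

The normalization condition is ∫|ψ|² dx = 1 from 0 to ∞.
∫|ψ|² dx = A²·(d^3/4).
So A² = (d^3/4)^(−1).
Plugging in d = 1.74 yields A = 0.8714.

A ≈ 0.871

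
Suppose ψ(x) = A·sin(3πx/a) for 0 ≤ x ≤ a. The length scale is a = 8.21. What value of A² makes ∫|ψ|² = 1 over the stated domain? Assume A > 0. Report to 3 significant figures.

Require ∫ |ψ|² dx = 1 over the whole domain.
With ∫₀^a sin²(nπx/a) dx = a/2, the integral (without the A² prefactor) comes out to a/2.
Setting this equal to 1 gives A² = 1/(a/2).
Substituting a = 8.21 gives A² = 0.2436, so A = 0.4936.

A^2 ≈ 0.244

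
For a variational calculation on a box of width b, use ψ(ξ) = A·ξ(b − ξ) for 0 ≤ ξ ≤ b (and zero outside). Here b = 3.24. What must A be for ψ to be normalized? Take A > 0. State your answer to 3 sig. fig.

We need A² ∫|f|² dξ = 1, taking the integral from 0 to b.
Expanding the polynomial and integrating term by term, with ψ = A·ξ(b − ξ), the integral evaluates to A²·[b^5/30].
Setting this equal to 1 gives A² = 1/(b^5/30).
Substituting b = 3.24 gives A² = 0.08402, so A = 0.2899.

A ≈ 0.290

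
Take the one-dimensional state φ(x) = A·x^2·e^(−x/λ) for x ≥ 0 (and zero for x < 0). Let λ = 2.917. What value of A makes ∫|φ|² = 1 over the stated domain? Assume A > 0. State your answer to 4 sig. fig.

A ≈ 0.07946

We need A² ∫|f|² dx = 1, taking the integral from 0 to ∞.
With φ = A·x^2·e^(−x/λ), the integral evaluates to A²·[3·λ^5/4].
Plugging in λ = 2.917 yields A = 0.079456.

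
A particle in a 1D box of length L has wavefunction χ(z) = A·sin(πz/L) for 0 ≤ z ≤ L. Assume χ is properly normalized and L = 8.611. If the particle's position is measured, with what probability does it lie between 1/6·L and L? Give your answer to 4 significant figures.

|χ|² is the probability density, so P = ∫_{1/6·L}^{L} |χ|² dz.
The normalization integral ∫|χ|²dz over the whole domain equals L/2·A², and A² cancels in the ratio.
Substituting u = z/L, A² and the length scale cancel in the ratio: P = ∫_{1/6}^{1} sin(π·u)^2 du / ∫_{0}^{1} sin(π·u)^2 du.
With ∫ sin(π·u)^2 du = u/2 - sin(2·π·u)/(4·π) + C, the region integral is √(3)/(8·π) + 5/12 and the full one is 1/2.
Taking the ratio, P = √(3)/(4·π) + 5/6.

P ≈ 0.9712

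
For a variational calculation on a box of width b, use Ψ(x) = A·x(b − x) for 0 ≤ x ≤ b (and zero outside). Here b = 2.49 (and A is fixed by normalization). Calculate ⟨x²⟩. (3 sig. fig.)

⟨x²⟩ = ∫ x^2 |Ψ|² dx over the full domain.
The ratio of the moment integral to the normalization integral gives ⟨x²⟩ = 2·b^2/7.
Putting b = 2.49 gives 1.771.

⟨x^2⟩ ≈ 1.77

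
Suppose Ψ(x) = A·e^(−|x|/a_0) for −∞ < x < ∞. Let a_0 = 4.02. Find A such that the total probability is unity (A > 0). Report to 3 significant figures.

Require ∫ |Ψ|² dx = 1 over the whole domain.
Carrying out the integral gives A² · a_0.
With a_0 = 4.02: A² = 0.2488 and A = 0.4988.

A ≈ 0.499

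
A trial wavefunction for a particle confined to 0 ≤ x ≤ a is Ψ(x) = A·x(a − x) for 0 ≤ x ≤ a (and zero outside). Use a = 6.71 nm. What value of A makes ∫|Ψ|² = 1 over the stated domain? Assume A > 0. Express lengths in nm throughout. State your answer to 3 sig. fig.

The normalization condition is ∫|Ψ|² dx = 1 from 0 to a.
Expanding the polynomial and integrating term by term, with Ψ = A·x(a − x), the integral evaluates to A²·[a^5/30].
Setting this equal to 1 gives A² = 1/(a^5/30).
Substituting a = 6.71 gives A² = 0.002206, so A = 0.04696.

A ≈ 0.0470 nm^(-5/2)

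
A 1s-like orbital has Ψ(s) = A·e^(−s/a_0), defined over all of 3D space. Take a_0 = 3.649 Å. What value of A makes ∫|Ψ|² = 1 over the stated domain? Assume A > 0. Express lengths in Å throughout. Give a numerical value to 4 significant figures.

A ≈ 0.08094 Å^(-3/2)

The normalization condition is ∫|Ψ|² 4πs² ds = 1 from 0 to ∞.
With ∫₀^∞ s^2 e^(−αs) ds = 2!/α^3, with Ψ = A·e^(−s/a_0), the integral evaluates to A²·[π·a_0^3].
Plugging in a_0 = 3.649 yields A = 0.080940.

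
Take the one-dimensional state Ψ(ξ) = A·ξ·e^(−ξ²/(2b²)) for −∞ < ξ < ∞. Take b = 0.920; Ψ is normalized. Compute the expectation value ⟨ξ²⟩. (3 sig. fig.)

⟨ξ^2⟩ ≈ 1.27

The expectation value is the |Ψ|²-weighted average of ξ^2: ∫ ξ^2|Ψ|² dξ.
With ∫_{−∞}^{∞} ξ^(2m) e^(−αξ²) dξ = (2m−1)!!·√π / (2^m α^(m+1/2)), evaluating both integrals, ⟨ξ²⟩ = 3·b^2/2.
Putting b = 0.920 gives 1.270.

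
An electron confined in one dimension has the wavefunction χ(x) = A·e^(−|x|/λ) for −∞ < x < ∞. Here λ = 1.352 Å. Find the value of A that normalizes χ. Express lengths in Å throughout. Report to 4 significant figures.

A ≈ 0.8600 Å^(-1/2)

We need A² ∫|f|² dx = 1, taking the integral from −∞ to ∞.
Using ∫₀^∞ xⁿ e^(−αx) dx = n!/αⁿ⁺¹, with χ = A·e^(−|x|/λ), the integral evaluates to A²·[λ].
Hence A² = 1/[λ].
Plugging in λ = 1.352 yields A = 0.86003.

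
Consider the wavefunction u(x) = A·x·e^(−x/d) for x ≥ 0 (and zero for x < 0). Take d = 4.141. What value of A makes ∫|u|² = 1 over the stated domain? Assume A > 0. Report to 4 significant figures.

We need A² ∫|f|² dx = 1, taking the integral from 0 to ∞.
Recall ∫₀^∞ x^m e^(−x/β) dx = m!·β^(m+1), ∫|u|² dx = A²·(d^3/4).
So A² = (d^3/4)^(−1).
With d = 4.141: A² = 0.056331 and A = 0.23734.

A ≈ 0.2373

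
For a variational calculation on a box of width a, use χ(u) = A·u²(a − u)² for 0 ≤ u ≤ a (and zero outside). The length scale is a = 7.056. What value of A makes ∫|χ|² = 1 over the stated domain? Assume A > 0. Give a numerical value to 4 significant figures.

We need A² ∫|f|² du = 1, taking the integral from 0 to a.
Expanding the polynomial and integrating term by term, with χ = A·u²(a − u)², the integral evaluates to A²·[a^9/630].
Hence A² = 1/[a^9/630].
Substituting a = 7.056 gives A² = 0.000014532, so A = 0.0038120.

A ≈ 0.003812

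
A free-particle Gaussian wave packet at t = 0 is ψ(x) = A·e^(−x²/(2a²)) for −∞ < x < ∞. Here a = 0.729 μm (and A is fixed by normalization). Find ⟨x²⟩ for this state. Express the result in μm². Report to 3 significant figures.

The expectation value is the |ψ|²-weighted average of x^2: ∫ x^2|ψ|² dx.
Using the Gaussian integral ∫_{−∞}^{∞} e^(−αx²) dx = √(π/α), evaluating both integrals, ⟨x²⟩ = a^2/2.
With a = 0.729, ⟨x^2⟩ = 0.2657.

⟨x^2⟩ ≈ 0.266 μm^2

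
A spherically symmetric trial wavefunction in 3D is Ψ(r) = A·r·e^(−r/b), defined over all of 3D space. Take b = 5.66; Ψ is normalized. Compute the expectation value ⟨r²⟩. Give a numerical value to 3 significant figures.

⟨r^2⟩ ≈ 240

By definition ⟨r²⟩ = ∫ r^2 |Ψ(r)|² 4πr² dr.
Evaluating both integrals, ⟨r²⟩ = 15·b^2/2.
With b = 5.66, ⟨r^2⟩ = 240.3.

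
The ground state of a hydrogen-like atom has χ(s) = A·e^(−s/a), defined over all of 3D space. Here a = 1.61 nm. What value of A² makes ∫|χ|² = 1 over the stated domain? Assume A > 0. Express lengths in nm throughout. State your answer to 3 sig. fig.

A^2 ≈ 0.0763 nm^(-3)

We need A² ∫|f|² 4πs² ds = 1, taking the integral from 0 to ∞.
In 3D with spherical symmetry the volume element is 4πs² ds.
With ∫₀^∞ s^2 e^(−αs) ds = 2!/α^3, carrying out the integral gives A² · π·a^3.
Setting this equal to 1 gives A² = 1/(π·a^3).
With a = 1.61: A² = 0.07627 and A = 0.2762.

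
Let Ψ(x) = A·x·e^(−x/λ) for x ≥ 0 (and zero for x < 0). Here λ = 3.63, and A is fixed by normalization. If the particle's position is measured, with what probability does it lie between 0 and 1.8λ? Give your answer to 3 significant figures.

P ≈ 0.697

The probability is P = ∫ |Ψ|² dx over [0, 1.8λ].
Since A² = 1/(λ^3/4), this is the region integral divided by the full normalization integral.
Substituting u = x/λ, A² and the length scale cancel in the ratio: P = ∫_{0}^{1.8} u^2·e^(-2·u) du / ∫_{0}^{∞} u^2·e^(-2·u) du.
With ∫ u^2·e^(-2·u) du = -(2·u^2 + 2·u + 1)·e^(-2·u)/4 + C, the region integral is 1/4 - 277·e^(-18/5)/100 and the full one is 1/4.
Taking the ratio, P = 0.6973.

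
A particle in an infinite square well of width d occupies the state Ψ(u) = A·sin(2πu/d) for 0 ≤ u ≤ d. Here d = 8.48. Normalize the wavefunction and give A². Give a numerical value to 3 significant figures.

A^2 ≈ 0.236

We need A² ∫|f|² du = 1, taking the integral from 0 to d.
Carrying out the integral gives A² · d/2.
Substituting d = 8.48 gives A² = 0.2358, so A = 0.4856.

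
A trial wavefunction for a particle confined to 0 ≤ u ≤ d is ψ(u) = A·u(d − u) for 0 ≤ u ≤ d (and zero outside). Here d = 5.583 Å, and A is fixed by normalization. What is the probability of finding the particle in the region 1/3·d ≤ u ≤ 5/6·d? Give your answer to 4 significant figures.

The probability is P = ∫ |ψ|² du over [1/3·d, 5/6·d].
The normalization integral ∫|ψ|²du over the whole domain equals d^5/30·A², and A² cancels in the ratio.
Let t = u/d; then A² and the length scale cancel, so P = ∫_{1/3}^{5/6} t^2·(1 - t)^2 dt ÷ ∫_{0}^{1} t^2·(1 - t)^2 dt.
With ∫ t^2·(1 - t)^2 dt = t^3·(6·t^2 - 15·t + 10)/30 + C, the region integral is 163/6480 and the full one is 1/30.
This works out to P = 163/216.

P ≈ 0.7546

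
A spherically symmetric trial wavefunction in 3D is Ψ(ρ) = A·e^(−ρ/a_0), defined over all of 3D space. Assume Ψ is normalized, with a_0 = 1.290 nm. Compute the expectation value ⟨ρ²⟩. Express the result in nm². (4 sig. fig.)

⟨ρ^2⟩ ≈ 4.992 nm^2

By definition ⟨ρ²⟩ = ∫ ρ^2 |Ψ(ρ)|² 4πρ² dρ.
Since the A² factors cancel between numerator and denominator, ⟨ρ²⟩ = 3·a_0^2.
With a_0 = 1.290, ⟨ρ^2⟩ = 4.9923.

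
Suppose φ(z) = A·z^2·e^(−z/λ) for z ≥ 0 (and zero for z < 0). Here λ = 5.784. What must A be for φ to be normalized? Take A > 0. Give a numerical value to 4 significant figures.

Normalization requires ∫|φ|² dz = 1, integrated from 0 to ∞.
Recall ∫₀^∞ z^m e^(−z/β) dz = m!·β^(m+1), ∫|φ|² dz = A²·(3·λ^5/4).
Setting this equal to 1 gives A² = 1/(3·λ^5/4).
Substituting λ = 5.784 gives A² = 0.00020597, so A = 0.014352.

A ≈ 0.01435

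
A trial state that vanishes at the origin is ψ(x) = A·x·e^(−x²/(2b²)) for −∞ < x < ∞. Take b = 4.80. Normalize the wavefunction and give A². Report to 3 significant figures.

The normalization condition is ∫|ψ|² dx = 1 from −∞ to ∞.
The integral (without the A² prefactor) comes out to √(π)·b^3/2.
So A² = (√(π)·b^3/2)^(−1).
Substituting b = 4.80 gives A² = 0.01020, so A = 0.1010.

A^2 ≈ 0.0102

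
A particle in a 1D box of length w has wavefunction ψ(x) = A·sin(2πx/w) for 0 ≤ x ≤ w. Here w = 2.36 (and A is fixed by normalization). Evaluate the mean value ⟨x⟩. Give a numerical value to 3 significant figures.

⟨x⟩ ≈ 1.18

⟨x⟩ = ∫ x |ψ|² dx over the full domain.
The ratio of the moment integral to the normalization integral gives ⟨x⟩ = w/2.
With w = 2.36, ⟨x⟩ = 1.180.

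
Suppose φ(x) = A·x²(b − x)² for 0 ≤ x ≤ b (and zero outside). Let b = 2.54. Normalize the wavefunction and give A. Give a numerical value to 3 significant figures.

A ≈ 0.378

Require ∫ |φ|² dx = 1 over the whole domain.
Expanding the polynomial and integrating term by term, the integral (without the A² prefactor) comes out to b^9/630.
With b = 2.54: A² = 0.1432 and A = 0.3784.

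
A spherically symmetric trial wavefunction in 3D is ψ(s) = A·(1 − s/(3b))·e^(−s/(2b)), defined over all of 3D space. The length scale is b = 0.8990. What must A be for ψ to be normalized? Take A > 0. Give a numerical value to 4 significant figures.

A ≈ 0.4053

Require ∫ |ψ|² 4πs² ds = 1 over the whole domain.
Using ∫₀^∞ sⁿ e^(−αs) ds = n!/αⁿ⁺¹, with ψ = A·(1 − s/(3b))·e^(−s/(2b)), the integral evaluates to A²·[8·π·b^3/3].
So A² = (8·π·b^3/3)^(−1).
Substituting b = 0.8990 gives A² = 0.16429, so A = 0.40532.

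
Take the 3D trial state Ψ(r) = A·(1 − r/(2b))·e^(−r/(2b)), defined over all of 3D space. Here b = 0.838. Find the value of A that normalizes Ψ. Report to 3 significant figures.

Require ∫ |Ψ|² 4πr² dr = 1 over the whole domain.
(Spherical symmetry: dV = 4πr² dr.)
With ∫₀^∞ r^4 e^(−αr) dr = 4!/α^5, carrying out the integral gives A² · 8·π·b^3.
Plugging in b = 0.838 yields A = 0.2600.

A ≈ 0.260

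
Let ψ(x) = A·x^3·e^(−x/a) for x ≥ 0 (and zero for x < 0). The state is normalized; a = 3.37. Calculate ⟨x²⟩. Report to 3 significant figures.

⟨x²⟩ = ∫ x^2 |ψ|² dx over the full domain.
Recall ∫₀^∞ x^m e^(−x/β) dx = m!·β^(m+1), since the A² factors cancel between numerator and denominator, ⟨x²⟩ = 14·a^2.
Putting a = 3.37 gives 159.0.

⟨x^2⟩ ≈ 159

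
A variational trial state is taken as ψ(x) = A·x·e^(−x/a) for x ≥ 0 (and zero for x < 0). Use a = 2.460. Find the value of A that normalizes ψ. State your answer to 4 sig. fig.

A ≈ 0.5184

The normalization condition is ∫|ψ|² dx = 1 from 0 to ∞.
Using ∫₀^∞ xⁿ e^(−αx) dx = n!/αⁿ⁺¹, with ψ = A·x·e^(−x/a), the integral evaluates to A²·[a^3/4].
Hence A² = 1/[a^3/4].
Plugging in a = 2.460 yields A = 0.51836.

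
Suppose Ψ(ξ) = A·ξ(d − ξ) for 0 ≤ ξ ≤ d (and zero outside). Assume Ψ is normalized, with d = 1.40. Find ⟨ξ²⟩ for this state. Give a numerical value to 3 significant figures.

⟨ξ²⟩ = ∫ ξ^2 |Ψ|² dξ over the full domain.
The ratio of the moment integral to the normalization integral gives ⟨ξ²⟩ = 2·d^2/7.
With d = 1.40, ⟨ξ^2⟩ = 0.5600.

⟨ξ^2⟩ ≈ 0.560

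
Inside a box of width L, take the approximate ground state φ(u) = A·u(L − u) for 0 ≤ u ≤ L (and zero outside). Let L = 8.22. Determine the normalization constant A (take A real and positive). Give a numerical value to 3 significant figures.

A ≈ 0.0283

Normalization requires ∫|φ|² du = 1, integrated from 0 to L.
With φ = A·u(L − u), the integral evaluates to A²·[L^5/30].
Setting this equal to 1 gives A² = 1/(L^5/30).
Substituting L = 8.22 gives A² = 0.0007994, so A = 0.02827.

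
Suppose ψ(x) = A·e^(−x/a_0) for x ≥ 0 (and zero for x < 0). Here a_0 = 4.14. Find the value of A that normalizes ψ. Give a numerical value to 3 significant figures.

A ≈ 0.695

The normalization condition is ∫|ψ|² dx = 1 from 0 to ∞.
Recall ∫₀^∞ x^m e^(−x/β) dx = m!·β^(m+1), ∫|ψ|² dx = A²·(a_0/2).
Setting this equal to 1 gives A² = 1/(a_0/2).
With a_0 = 4.14: A² = 0.4831 and A = 0.6950.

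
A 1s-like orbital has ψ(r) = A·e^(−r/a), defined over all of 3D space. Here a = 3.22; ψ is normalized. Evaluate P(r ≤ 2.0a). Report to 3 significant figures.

P ≈ 0.762

Integrate the radial probability density 4πr²|ψ|² over r ≤ 2.0a.
A² is fixed by ∫₀^∞ 4πr²|ψ|² dr = 1, i.e. A² = (π·a^3)^(−1).
Substituting u = r/a, A², 4π and the length scale all cancel in the ratio: P = ∫_{0}^{2.0} u^2·e^(-2·u) du / ∫_{0}^{∞} u^2·e^(-2·u) du.
With ∫ u^2·e^(-2·u) du = -(2·u^2 + 2·u + 1)·e^(-2·u)/4 + C, the region integral is 1/4 - 13·e^(-4)/4 and the full one is 1/4.
This evaluates to P = 0.7619.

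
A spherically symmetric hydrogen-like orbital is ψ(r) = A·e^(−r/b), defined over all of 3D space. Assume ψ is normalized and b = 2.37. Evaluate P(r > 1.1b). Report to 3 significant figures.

P ≈ 0.623

Integrate the radial probability density 4πr²|ψ|² over r > 1.1b.
The full normalization integral is A²·[π·b^3] = 1, fixing A².
Substituting u = r/b, A², 4π and the length scale all cancel in the ratio: P = ∫_{1.1}^{∞} u^2·e^(-2·u) du / ∫_{0}^{∞} u^2·e^(-2·u) du.
An antiderivative of u^2·e^(-2·u) is -(2·u^2 + 2·u + 1)·e^(-2·u)/4; evaluating from 1.1 to ∞ gives 281·e^(-11/5)/200, while the full integral is 1/4.
This evaluates to P = 0.6227.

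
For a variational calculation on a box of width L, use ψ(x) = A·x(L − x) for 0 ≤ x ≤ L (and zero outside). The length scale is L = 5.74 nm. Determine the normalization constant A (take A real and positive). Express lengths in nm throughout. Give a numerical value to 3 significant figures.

A ≈ 0.0694 nm^(-5/2)

Require ∫ |ψ|² dx = 1 over the whole domain.
Expanding the polynomial and integrating term by term, carrying out the integral gives A² · L^5/30.
Hence A² = 1/[L^5/30].
Substituting L = 5.74 gives A² = 0.004815, so A = 0.06939.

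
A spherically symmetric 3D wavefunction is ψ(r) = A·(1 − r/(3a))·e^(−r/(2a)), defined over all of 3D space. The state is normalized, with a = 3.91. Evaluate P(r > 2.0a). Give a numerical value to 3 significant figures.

P ≈ 0.677

With dV = 4πr²dr, the probability is ∫|ψ|² dV over r > 2.0a.
The full normalization integral is A²·[8·π·a^3/3] = 1, fixing A².
Let u = r/a; then A², 4π and the length scale all cancel, so P = ∫_{2.0}^{∞} u^2·(1 - u/3)^2·e^(-u) du ÷ ∫_{0}^{∞} u^2·(1 - u/3)^2·e^(-u) du.
An antiderivative of u^2·(1 - u/3)^2·e^(-u) is (-u^4 + 2·u^3 - 3·u^2 - 6·u - 6)·e^(-u)/9; evaluating from 2.0 to ∞ gives 10·e^(-2)/3, while the full integral is 2/3.
The region integral divided by the full integral gives P = 0.6767.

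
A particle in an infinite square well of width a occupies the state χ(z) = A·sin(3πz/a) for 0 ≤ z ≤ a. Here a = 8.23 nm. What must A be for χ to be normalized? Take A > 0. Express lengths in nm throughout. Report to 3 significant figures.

We need A² ∫|f|² dz = 1, taking the integral from 0 to a.
Carrying out the integral gives A² · a/2.
Hence A² = 1/[a/2].
With a = 8.23: A² = 0.2430 and A = 0.4930.

A ≈ 0.493 nm^(-1/2)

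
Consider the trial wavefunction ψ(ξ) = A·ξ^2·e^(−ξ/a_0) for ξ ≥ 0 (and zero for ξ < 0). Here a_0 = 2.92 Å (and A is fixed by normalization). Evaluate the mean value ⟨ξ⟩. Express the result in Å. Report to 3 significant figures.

By definition ⟨ξ⟩ = ∫ ξ |ψ(ξ)|² dξ.
Evaluating both integrals, ⟨ξ⟩ = 5·a_0/2.
Putting a_0 = 2.92 gives 7.300.

⟨ξ⟩ ≈ 7.30 Å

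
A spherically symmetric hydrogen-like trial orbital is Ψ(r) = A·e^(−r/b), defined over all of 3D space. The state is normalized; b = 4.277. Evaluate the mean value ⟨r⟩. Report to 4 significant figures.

⟨r⟩ ≈ 6.416

By definition ⟨r⟩ = ∫ r |Ψ(r)|² 4πr² dr.
Recall ∫₀^∞ r^m e^(−r/β) dr = m!·β^(m+1), evaluating both integrals, ⟨r⟩ = 3·b/2.
Putting b = 4.277 gives 6.4155.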